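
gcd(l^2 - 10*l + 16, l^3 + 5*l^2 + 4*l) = 1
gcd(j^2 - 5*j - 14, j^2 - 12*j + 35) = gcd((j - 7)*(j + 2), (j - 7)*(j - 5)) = j - 7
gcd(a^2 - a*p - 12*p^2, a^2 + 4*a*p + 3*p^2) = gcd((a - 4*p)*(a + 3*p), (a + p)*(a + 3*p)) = a + 3*p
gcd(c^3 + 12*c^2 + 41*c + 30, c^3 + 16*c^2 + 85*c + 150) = c^2 + 11*c + 30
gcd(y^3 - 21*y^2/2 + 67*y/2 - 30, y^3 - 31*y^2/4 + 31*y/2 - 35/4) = y - 5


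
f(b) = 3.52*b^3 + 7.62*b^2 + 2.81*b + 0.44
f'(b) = 10.56*b^2 + 15.24*b + 2.81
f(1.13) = 18.42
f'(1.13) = 33.52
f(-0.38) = 0.28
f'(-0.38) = -1.46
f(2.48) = 107.97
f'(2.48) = 105.55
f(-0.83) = 1.34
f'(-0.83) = -2.56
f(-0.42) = 0.34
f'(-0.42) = -1.73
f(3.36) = 229.43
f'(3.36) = 173.23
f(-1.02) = 1.77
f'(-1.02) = -1.75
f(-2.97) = -32.91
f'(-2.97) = 50.70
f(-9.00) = -1973.71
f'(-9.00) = 721.01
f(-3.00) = -34.45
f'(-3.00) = 52.13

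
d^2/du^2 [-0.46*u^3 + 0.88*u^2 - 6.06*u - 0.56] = 1.76 - 2.76*u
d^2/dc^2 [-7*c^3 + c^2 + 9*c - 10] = 2 - 42*c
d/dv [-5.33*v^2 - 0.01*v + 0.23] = -10.66*v - 0.01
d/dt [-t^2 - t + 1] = -2*t - 1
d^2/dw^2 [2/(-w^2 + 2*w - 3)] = 4*(w^2 - 2*w - 4*(w - 1)^2 + 3)/(w^2 - 2*w + 3)^3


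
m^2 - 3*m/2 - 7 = (m - 7/2)*(m + 2)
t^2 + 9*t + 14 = (t + 2)*(t + 7)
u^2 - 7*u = u*(u - 7)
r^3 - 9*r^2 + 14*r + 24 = (r - 6)*(r - 4)*(r + 1)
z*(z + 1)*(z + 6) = z^3 + 7*z^2 + 6*z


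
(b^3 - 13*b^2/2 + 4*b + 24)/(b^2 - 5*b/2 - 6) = b - 4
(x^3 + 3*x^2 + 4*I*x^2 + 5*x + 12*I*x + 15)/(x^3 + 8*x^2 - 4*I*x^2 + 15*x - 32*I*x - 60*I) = (x^2 + 4*I*x + 5)/(x^2 + x*(5 - 4*I) - 20*I)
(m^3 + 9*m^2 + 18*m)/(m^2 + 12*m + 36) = m*(m + 3)/(m + 6)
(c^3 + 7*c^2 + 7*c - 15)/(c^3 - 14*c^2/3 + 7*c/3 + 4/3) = 3*(c^2 + 8*c + 15)/(3*c^2 - 11*c - 4)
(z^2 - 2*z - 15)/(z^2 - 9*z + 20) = (z + 3)/(z - 4)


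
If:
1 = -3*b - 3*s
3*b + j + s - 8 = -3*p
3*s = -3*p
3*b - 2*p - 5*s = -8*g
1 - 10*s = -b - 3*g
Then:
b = -19/42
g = 3/14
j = 403/42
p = -5/42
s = 5/42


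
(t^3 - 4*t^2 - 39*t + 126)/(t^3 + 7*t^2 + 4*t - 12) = (t^2 - 10*t + 21)/(t^2 + t - 2)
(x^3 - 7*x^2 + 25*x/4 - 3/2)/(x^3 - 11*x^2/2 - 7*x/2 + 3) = (x - 1/2)/(x + 1)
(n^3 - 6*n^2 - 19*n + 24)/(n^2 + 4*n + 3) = (n^2 - 9*n + 8)/(n + 1)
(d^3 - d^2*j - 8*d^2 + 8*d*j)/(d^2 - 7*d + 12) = d*(d^2 - d*j - 8*d + 8*j)/(d^2 - 7*d + 12)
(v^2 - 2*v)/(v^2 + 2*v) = (v - 2)/(v + 2)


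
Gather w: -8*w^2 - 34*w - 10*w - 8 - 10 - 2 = -8*w^2 - 44*w - 20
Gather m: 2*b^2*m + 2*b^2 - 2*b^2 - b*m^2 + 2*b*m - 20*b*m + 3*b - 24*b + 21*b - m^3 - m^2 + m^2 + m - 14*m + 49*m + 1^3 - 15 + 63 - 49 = -b*m^2 - m^3 + m*(2*b^2 - 18*b + 36)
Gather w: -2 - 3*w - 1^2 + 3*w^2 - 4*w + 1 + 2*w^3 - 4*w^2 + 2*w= 2*w^3 - w^2 - 5*w - 2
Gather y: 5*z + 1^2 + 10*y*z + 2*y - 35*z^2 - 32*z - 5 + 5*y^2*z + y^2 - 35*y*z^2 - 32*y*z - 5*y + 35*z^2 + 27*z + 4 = y^2*(5*z + 1) + y*(-35*z^2 - 22*z - 3)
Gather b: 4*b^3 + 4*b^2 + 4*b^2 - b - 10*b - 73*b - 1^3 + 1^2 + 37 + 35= 4*b^3 + 8*b^2 - 84*b + 72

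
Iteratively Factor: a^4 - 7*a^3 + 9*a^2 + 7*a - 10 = (a + 1)*(a^3 - 8*a^2 + 17*a - 10) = (a - 5)*(a + 1)*(a^2 - 3*a + 2) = (a - 5)*(a - 1)*(a + 1)*(a - 2)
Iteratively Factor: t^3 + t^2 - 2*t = (t + 2)*(t^2 - t) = t*(t + 2)*(t - 1)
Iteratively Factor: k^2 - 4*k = (k)*(k - 4)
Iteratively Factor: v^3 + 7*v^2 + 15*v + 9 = (v + 3)*(v^2 + 4*v + 3) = (v + 3)^2*(v + 1)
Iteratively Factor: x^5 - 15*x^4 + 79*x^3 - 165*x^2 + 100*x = (x - 4)*(x^4 - 11*x^3 + 35*x^2 - 25*x) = (x - 5)*(x - 4)*(x^3 - 6*x^2 + 5*x) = x*(x - 5)*(x - 4)*(x^2 - 6*x + 5) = x*(x - 5)*(x - 4)*(x - 1)*(x - 5)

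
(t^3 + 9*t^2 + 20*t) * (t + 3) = t^4 + 12*t^3 + 47*t^2 + 60*t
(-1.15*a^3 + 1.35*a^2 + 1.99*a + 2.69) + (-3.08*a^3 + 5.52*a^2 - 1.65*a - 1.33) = -4.23*a^3 + 6.87*a^2 + 0.34*a + 1.36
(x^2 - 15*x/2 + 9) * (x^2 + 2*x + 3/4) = x^4 - 11*x^3/2 - 21*x^2/4 + 99*x/8 + 27/4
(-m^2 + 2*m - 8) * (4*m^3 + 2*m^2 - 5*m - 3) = -4*m^5 + 6*m^4 - 23*m^3 - 23*m^2 + 34*m + 24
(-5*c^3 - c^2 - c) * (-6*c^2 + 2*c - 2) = 30*c^5 - 4*c^4 + 14*c^3 + 2*c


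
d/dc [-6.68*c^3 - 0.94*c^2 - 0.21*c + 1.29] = -20.04*c^2 - 1.88*c - 0.21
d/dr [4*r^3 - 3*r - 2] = 12*r^2 - 3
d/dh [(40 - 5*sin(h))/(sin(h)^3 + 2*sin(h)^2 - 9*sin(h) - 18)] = 10*(sin(h)^3 - 11*sin(h)^2 - 16*sin(h) + 45)*cos(h)/(sin(h)^3 + 2*sin(h)^2 - 9*sin(h) - 18)^2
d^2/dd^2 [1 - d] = 0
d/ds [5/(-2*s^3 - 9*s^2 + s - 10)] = 5*(6*s^2 + 18*s - 1)/(2*s^3 + 9*s^2 - s + 10)^2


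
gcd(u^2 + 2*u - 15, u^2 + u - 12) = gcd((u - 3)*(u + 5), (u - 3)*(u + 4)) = u - 3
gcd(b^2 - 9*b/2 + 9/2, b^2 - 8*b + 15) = b - 3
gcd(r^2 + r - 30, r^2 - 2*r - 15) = r - 5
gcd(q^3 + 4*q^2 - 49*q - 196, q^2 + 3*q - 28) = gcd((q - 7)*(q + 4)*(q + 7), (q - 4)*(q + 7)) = q + 7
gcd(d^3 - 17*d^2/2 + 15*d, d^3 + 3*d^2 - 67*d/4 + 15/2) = d - 5/2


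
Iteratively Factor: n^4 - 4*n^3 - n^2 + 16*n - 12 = (n - 3)*(n^3 - n^2 - 4*n + 4) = (n - 3)*(n + 2)*(n^2 - 3*n + 2) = (n - 3)*(n - 1)*(n + 2)*(n - 2)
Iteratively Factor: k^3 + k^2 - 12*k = (k + 4)*(k^2 - 3*k) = (k - 3)*(k + 4)*(k)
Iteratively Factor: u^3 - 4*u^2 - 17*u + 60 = (u + 4)*(u^2 - 8*u + 15) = (u - 5)*(u + 4)*(u - 3)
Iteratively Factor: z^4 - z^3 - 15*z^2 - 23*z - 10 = (z + 1)*(z^3 - 2*z^2 - 13*z - 10) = (z - 5)*(z + 1)*(z^2 + 3*z + 2) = (z - 5)*(z + 1)*(z + 2)*(z + 1)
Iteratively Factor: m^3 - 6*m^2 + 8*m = (m)*(m^2 - 6*m + 8) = m*(m - 4)*(m - 2)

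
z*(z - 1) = z^2 - z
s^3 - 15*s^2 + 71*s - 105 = (s - 7)*(s - 5)*(s - 3)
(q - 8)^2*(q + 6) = q^3 - 10*q^2 - 32*q + 384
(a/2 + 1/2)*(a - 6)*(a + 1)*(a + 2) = a^4/2 - a^3 - 19*a^2/2 - 14*a - 6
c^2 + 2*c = c*(c + 2)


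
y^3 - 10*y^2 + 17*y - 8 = (y - 8)*(y - 1)^2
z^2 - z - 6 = (z - 3)*(z + 2)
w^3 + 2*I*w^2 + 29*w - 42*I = (w - 3*I)*(w - 2*I)*(w + 7*I)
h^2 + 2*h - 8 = (h - 2)*(h + 4)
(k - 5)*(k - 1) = k^2 - 6*k + 5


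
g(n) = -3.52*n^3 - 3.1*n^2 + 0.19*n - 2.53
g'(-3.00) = -76.25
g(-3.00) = 64.04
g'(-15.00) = -2282.81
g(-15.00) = 11177.12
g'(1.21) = -22.77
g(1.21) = -13.07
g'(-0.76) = -1.20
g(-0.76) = -2.92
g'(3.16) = -124.85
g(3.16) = -143.96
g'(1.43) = -30.27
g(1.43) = -18.89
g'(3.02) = -114.85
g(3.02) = -127.18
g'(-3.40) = -100.80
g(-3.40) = 99.34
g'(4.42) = -233.52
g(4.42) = -366.21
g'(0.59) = -7.14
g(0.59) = -4.22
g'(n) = -10.56*n^2 - 6.2*n + 0.19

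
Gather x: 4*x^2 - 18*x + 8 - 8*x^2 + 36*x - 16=-4*x^2 + 18*x - 8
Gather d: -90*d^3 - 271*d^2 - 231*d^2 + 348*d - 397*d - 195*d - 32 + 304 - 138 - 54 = -90*d^3 - 502*d^2 - 244*d + 80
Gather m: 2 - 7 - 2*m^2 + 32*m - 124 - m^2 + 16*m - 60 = -3*m^2 + 48*m - 189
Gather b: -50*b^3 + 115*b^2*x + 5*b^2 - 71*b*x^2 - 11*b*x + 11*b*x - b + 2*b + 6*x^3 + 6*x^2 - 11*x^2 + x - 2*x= -50*b^3 + b^2*(115*x + 5) + b*(1 - 71*x^2) + 6*x^3 - 5*x^2 - x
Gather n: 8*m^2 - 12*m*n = 8*m^2 - 12*m*n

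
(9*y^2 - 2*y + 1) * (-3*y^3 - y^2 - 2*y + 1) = -27*y^5 - 3*y^4 - 19*y^3 + 12*y^2 - 4*y + 1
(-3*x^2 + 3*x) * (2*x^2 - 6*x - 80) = -6*x^4 + 24*x^3 + 222*x^2 - 240*x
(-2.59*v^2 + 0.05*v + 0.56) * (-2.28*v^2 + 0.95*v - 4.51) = 5.9052*v^4 - 2.5745*v^3 + 10.4516*v^2 + 0.3065*v - 2.5256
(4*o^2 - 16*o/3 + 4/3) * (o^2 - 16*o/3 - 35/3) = 4*o^4 - 80*o^3/3 - 152*o^2/9 + 496*o/9 - 140/9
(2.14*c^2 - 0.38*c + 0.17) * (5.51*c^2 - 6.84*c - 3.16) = 11.7914*c^4 - 16.7314*c^3 - 3.2265*c^2 + 0.038*c - 0.5372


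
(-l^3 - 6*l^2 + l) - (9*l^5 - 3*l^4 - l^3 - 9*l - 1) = -9*l^5 + 3*l^4 - 6*l^2 + 10*l + 1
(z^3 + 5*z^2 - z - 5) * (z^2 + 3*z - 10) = z^5 + 8*z^4 + 4*z^3 - 58*z^2 - 5*z + 50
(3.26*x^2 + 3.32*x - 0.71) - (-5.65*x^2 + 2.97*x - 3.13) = 8.91*x^2 + 0.35*x + 2.42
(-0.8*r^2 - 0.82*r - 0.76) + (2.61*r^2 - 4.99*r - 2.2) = 1.81*r^2 - 5.81*r - 2.96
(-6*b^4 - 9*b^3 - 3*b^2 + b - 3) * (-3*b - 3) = 18*b^5 + 45*b^4 + 36*b^3 + 6*b^2 + 6*b + 9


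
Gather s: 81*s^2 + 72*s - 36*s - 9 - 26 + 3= 81*s^2 + 36*s - 32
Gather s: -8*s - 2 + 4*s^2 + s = 4*s^2 - 7*s - 2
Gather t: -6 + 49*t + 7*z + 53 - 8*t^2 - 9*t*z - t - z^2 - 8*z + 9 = -8*t^2 + t*(48 - 9*z) - z^2 - z + 56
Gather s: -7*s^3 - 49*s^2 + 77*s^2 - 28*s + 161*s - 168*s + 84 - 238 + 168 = -7*s^3 + 28*s^2 - 35*s + 14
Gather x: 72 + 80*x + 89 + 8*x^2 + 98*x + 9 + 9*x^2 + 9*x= 17*x^2 + 187*x + 170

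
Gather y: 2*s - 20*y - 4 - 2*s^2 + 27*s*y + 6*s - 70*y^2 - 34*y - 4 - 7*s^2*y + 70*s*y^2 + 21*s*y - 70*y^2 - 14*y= -2*s^2 + 8*s + y^2*(70*s - 140) + y*(-7*s^2 + 48*s - 68) - 8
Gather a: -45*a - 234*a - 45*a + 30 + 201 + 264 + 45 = 540 - 324*a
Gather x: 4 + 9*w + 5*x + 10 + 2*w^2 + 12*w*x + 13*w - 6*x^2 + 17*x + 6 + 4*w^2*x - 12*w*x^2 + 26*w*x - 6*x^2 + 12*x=2*w^2 + 22*w + x^2*(-12*w - 12) + x*(4*w^2 + 38*w + 34) + 20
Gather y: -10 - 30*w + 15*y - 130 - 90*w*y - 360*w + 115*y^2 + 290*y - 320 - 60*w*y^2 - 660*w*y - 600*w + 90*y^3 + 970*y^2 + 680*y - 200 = -990*w + 90*y^3 + y^2*(1085 - 60*w) + y*(985 - 750*w) - 660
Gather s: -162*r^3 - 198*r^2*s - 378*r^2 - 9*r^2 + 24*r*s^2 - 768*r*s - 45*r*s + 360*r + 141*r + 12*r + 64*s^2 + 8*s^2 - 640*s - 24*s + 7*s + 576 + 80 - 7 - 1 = -162*r^3 - 387*r^2 + 513*r + s^2*(24*r + 72) + s*(-198*r^2 - 813*r - 657) + 648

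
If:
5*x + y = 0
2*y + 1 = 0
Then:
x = 1/10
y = -1/2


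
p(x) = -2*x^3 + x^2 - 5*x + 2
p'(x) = -6*x^2 + 2*x - 5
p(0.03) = 1.85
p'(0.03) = -4.95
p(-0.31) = 3.71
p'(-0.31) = -6.20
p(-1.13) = 11.81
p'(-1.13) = -14.92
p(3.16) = -66.92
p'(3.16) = -58.59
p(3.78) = -110.63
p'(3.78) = -83.17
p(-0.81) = 7.77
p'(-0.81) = -10.56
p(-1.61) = 20.99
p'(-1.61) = -23.77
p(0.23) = 0.88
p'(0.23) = -4.86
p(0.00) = 2.00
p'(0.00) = -5.00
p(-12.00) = 3662.00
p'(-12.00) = -893.00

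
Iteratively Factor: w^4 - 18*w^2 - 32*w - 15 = (w + 3)*(w^3 - 3*w^2 - 9*w - 5) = (w + 1)*(w + 3)*(w^2 - 4*w - 5) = (w + 1)^2*(w + 3)*(w - 5)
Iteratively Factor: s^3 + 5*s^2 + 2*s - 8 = (s + 2)*(s^2 + 3*s - 4) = (s - 1)*(s + 2)*(s + 4)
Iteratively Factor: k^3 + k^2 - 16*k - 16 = (k + 4)*(k^2 - 3*k - 4) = (k - 4)*(k + 4)*(k + 1)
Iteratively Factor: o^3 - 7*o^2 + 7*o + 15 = (o - 5)*(o^2 - 2*o - 3) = (o - 5)*(o - 3)*(o + 1)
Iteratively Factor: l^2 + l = (l + 1)*(l)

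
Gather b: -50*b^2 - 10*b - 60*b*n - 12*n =-50*b^2 + b*(-60*n - 10) - 12*n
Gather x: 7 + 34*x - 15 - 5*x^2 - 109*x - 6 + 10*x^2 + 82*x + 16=5*x^2 + 7*x + 2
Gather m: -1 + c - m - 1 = c - m - 2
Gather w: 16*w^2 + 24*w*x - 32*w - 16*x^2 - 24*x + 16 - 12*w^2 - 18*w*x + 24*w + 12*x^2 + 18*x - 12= 4*w^2 + w*(6*x - 8) - 4*x^2 - 6*x + 4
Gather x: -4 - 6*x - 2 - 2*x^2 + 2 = -2*x^2 - 6*x - 4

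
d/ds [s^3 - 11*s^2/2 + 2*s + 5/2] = 3*s^2 - 11*s + 2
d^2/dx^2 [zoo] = 0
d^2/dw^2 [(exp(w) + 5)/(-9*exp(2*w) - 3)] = (-9*exp(4*w) - 180*exp(3*w) + 18*exp(2*w) + 60*exp(w) - 1)*exp(w)/(3*(27*exp(6*w) + 27*exp(4*w) + 9*exp(2*w) + 1))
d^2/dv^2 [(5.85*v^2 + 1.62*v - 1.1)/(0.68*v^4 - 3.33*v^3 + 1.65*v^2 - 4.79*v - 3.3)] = (16.23024*v^8 - 70.4913839999999*v^7 + 47.746682*v^6 + 422.070588*v^5 - 435.147606*v^4 - 666.647038*v^3 - 175.37058*v^2 + 177.6159*v + 13.7423)/(0.314432*v^12 - 4.619376*v^11 + 24.910236*v^10 - 65.988285*v^9 + 120.945051*v^8 - 173.956428*v^7 + 77.214309*v^6 - 95.050224*v^5 - 206.987715*v^4 - 62.204039*v^3 - 173.24109*v^2 - 156.4893*v - 35.937)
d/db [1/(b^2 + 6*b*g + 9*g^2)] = 2*(-b - 3*g)/(b^2 + 6*b*g + 9*g^2)^2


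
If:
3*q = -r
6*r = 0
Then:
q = 0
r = 0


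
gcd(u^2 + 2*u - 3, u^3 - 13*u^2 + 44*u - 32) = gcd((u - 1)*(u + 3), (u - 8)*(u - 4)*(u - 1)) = u - 1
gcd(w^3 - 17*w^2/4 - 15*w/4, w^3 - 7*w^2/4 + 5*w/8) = w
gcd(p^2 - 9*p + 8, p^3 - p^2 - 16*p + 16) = p - 1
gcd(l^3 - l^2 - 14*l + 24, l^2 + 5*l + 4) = l + 4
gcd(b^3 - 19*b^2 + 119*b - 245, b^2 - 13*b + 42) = b - 7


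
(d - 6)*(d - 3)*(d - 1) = d^3 - 10*d^2 + 27*d - 18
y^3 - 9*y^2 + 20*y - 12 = (y - 6)*(y - 2)*(y - 1)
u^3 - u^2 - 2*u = u*(u - 2)*(u + 1)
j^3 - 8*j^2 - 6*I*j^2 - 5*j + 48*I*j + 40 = (j - 8)*(j - 5*I)*(j - I)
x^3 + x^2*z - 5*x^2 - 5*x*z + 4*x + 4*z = (x - 4)*(x - 1)*(x + z)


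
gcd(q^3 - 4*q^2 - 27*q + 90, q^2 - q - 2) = 1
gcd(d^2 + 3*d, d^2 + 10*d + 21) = d + 3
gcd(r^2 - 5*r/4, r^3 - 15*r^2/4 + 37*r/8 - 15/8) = r - 5/4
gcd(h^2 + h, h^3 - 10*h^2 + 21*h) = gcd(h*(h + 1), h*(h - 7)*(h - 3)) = h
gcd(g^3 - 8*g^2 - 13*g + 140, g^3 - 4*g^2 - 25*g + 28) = g^2 - 3*g - 28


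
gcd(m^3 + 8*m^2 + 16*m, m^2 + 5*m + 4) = m + 4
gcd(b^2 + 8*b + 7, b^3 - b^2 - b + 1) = b + 1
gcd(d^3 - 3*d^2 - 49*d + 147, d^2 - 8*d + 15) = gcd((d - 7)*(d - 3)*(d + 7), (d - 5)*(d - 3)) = d - 3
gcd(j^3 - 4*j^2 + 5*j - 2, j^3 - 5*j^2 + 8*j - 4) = j^2 - 3*j + 2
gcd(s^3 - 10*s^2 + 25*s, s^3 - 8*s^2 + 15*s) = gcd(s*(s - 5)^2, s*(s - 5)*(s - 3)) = s^2 - 5*s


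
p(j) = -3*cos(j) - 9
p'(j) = 3*sin(j)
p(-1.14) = -10.25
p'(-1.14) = -2.73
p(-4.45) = -8.22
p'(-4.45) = 2.90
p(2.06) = -7.59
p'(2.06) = 2.65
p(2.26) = -7.09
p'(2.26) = 2.32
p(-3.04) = -6.02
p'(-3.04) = -0.30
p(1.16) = -10.20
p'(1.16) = 2.75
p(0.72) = -11.26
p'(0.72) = 1.98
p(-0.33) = -11.84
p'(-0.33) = -0.97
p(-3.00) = -6.03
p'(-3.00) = -0.42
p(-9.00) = -6.27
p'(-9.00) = -1.24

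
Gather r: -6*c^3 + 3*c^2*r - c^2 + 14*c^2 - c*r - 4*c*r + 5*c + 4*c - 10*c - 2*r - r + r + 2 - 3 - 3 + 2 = -6*c^3 + 13*c^2 - c + r*(3*c^2 - 5*c - 2) - 2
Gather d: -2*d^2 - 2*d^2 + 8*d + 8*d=-4*d^2 + 16*d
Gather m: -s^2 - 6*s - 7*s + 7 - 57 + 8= -s^2 - 13*s - 42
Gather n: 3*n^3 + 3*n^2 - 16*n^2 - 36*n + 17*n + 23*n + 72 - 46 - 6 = 3*n^3 - 13*n^2 + 4*n + 20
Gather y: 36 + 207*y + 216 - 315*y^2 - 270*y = -315*y^2 - 63*y + 252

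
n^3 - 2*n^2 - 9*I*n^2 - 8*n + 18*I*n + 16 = (n - 2)*(n - 8*I)*(n - I)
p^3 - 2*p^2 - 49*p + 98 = (p - 7)*(p - 2)*(p + 7)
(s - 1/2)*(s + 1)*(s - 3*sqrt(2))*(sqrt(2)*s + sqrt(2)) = sqrt(2)*s^4 - 6*s^3 + 3*sqrt(2)*s^3/2 - 9*s^2 - sqrt(2)*s/2 + 3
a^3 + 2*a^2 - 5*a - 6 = (a - 2)*(a + 1)*(a + 3)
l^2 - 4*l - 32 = (l - 8)*(l + 4)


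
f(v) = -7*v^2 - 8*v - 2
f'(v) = -14*v - 8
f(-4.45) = -105.02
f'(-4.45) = 54.30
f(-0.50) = 0.25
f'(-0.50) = -1.00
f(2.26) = -55.83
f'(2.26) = -39.64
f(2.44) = -63.20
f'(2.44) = -42.16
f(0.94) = -15.71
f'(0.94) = -21.16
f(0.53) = -8.21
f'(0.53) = -15.42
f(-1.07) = -1.45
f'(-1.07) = 6.98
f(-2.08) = -15.64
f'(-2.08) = 21.12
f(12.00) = -1106.00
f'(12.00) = -176.00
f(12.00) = -1106.00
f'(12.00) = -176.00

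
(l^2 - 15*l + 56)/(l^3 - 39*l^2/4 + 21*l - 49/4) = 4*(l - 8)/(4*l^2 - 11*l + 7)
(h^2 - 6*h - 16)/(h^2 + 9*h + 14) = (h - 8)/(h + 7)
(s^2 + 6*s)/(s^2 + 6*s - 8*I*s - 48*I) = s/(s - 8*I)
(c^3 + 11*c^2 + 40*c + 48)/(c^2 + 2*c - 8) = (c^2 + 7*c + 12)/(c - 2)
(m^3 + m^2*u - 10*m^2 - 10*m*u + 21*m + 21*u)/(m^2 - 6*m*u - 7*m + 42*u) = (-m^2 - m*u + 3*m + 3*u)/(-m + 6*u)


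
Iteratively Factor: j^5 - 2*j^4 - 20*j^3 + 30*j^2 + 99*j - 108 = (j - 3)*(j^4 + j^3 - 17*j^2 - 21*j + 36) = (j - 3)*(j - 1)*(j^3 + 2*j^2 - 15*j - 36) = (j - 4)*(j - 3)*(j - 1)*(j^2 + 6*j + 9) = (j - 4)*(j - 3)*(j - 1)*(j + 3)*(j + 3)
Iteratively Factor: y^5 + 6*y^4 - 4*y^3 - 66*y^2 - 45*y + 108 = (y + 3)*(y^4 + 3*y^3 - 13*y^2 - 27*y + 36) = (y + 3)^2*(y^3 - 13*y + 12) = (y + 3)^2*(y + 4)*(y^2 - 4*y + 3) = (y - 1)*(y + 3)^2*(y + 4)*(y - 3)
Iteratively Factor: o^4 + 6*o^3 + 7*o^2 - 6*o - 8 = (o - 1)*(o^3 + 7*o^2 + 14*o + 8) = (o - 1)*(o + 4)*(o^2 + 3*o + 2) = (o - 1)*(o + 2)*(o + 4)*(o + 1)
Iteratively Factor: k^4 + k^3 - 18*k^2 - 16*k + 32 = (k + 4)*(k^3 - 3*k^2 - 6*k + 8) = (k - 4)*(k + 4)*(k^2 + k - 2) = (k - 4)*(k + 2)*(k + 4)*(k - 1)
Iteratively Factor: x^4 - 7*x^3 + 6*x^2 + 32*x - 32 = (x - 4)*(x^3 - 3*x^2 - 6*x + 8) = (x - 4)*(x + 2)*(x^2 - 5*x + 4) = (x - 4)*(x - 1)*(x + 2)*(x - 4)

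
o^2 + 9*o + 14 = (o + 2)*(o + 7)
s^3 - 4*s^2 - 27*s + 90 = (s - 6)*(s - 3)*(s + 5)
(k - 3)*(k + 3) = k^2 - 9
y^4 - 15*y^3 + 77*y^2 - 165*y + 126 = (y - 7)*(y - 3)^2*(y - 2)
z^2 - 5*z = z*(z - 5)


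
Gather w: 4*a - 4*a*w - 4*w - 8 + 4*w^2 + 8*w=4*a + 4*w^2 + w*(4 - 4*a) - 8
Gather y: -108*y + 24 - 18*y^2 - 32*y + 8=-18*y^2 - 140*y + 32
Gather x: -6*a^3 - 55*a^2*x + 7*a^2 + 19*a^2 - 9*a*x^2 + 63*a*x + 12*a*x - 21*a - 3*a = -6*a^3 + 26*a^2 - 9*a*x^2 - 24*a + x*(-55*a^2 + 75*a)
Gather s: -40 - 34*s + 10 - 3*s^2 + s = -3*s^2 - 33*s - 30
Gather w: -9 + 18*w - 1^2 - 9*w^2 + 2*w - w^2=-10*w^2 + 20*w - 10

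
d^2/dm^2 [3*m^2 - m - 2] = 6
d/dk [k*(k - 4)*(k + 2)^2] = 4*k^3 - 24*k - 16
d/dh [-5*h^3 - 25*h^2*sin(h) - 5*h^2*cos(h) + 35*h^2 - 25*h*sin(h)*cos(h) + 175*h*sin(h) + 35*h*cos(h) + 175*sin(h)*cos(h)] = 5*h^2*sin(h) - 25*h^2*cos(h) - 15*h^2 - 85*h*sin(h) + 165*h*cos(h) - 25*h*cos(2*h) + 70*h + 175*sin(h) - 25*sin(2*h)/2 + 35*cos(h) + 175*cos(2*h)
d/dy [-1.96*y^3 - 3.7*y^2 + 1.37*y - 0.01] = -5.88*y^2 - 7.4*y + 1.37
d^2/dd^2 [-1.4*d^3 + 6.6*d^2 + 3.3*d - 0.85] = 13.2 - 8.4*d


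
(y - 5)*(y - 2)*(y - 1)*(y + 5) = y^4 - 3*y^3 - 23*y^2 + 75*y - 50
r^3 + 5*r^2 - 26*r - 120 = (r - 5)*(r + 4)*(r + 6)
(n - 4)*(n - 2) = n^2 - 6*n + 8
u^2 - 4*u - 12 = (u - 6)*(u + 2)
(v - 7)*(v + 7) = v^2 - 49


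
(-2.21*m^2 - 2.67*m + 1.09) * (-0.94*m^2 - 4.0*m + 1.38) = 2.0774*m^4 + 11.3498*m^3 + 6.6056*m^2 - 8.0446*m + 1.5042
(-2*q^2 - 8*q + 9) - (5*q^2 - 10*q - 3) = -7*q^2 + 2*q + 12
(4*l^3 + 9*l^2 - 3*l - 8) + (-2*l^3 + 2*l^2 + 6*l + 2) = 2*l^3 + 11*l^2 + 3*l - 6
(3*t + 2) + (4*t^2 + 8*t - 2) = 4*t^2 + 11*t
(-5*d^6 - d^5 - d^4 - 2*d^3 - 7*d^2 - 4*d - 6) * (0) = 0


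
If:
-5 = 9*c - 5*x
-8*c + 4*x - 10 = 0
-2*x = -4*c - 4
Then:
No Solution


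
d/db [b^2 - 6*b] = 2*b - 6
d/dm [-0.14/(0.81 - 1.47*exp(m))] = -0.2058*exp(m)/(1.47*exp(m) - 0.81)^2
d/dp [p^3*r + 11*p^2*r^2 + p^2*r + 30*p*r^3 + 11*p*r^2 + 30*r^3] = r*(3*p^2 + 22*p*r + 2*p + 30*r^2 + 11*r)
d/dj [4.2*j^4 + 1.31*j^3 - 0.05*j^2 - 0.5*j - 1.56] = 16.8*j^3 + 3.93*j^2 - 0.1*j - 0.5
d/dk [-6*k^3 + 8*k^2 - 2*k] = -18*k^2 + 16*k - 2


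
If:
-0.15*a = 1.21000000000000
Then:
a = -8.07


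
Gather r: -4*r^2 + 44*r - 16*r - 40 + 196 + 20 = -4*r^2 + 28*r + 176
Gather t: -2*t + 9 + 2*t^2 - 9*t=2*t^2 - 11*t + 9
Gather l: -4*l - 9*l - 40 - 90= -13*l - 130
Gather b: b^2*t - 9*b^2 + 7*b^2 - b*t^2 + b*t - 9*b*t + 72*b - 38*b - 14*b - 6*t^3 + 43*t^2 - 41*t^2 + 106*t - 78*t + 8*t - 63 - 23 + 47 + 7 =b^2*(t - 2) + b*(-t^2 - 8*t + 20) - 6*t^3 + 2*t^2 + 36*t - 32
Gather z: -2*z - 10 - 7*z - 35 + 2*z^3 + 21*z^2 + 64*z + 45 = 2*z^3 + 21*z^2 + 55*z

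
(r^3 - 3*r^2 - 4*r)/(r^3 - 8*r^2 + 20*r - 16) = r*(r + 1)/(r^2 - 4*r + 4)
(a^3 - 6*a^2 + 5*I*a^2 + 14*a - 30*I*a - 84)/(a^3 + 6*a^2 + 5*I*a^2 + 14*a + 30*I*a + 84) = (a - 6)/(a + 6)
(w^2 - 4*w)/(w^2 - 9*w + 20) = w/(w - 5)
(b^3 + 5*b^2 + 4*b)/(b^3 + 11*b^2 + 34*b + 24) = b/(b + 6)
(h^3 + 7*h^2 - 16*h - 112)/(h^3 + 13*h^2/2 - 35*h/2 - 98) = 2*(h + 4)/(2*h + 7)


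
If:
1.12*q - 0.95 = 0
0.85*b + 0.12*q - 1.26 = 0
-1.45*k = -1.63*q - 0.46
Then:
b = 1.36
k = 1.27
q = 0.85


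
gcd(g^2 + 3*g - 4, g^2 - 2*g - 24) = g + 4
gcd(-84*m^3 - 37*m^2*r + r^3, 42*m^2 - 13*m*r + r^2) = -7*m + r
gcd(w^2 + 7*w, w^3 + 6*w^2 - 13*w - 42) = w + 7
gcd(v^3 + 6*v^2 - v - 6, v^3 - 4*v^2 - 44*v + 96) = v + 6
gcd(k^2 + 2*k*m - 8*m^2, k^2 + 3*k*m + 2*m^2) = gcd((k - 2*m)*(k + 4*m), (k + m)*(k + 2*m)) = 1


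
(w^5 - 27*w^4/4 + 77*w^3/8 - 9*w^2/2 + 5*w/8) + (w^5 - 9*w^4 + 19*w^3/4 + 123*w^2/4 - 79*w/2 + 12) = 2*w^5 - 63*w^4/4 + 115*w^3/8 + 105*w^2/4 - 311*w/8 + 12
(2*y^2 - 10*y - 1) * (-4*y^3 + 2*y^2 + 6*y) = -8*y^5 + 44*y^4 - 4*y^3 - 62*y^2 - 6*y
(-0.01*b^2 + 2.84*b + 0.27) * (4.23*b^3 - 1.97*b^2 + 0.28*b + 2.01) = -0.0423*b^5 + 12.0329*b^4 - 4.4555*b^3 + 0.2432*b^2 + 5.784*b + 0.5427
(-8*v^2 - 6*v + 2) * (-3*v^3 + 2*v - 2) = 24*v^5 + 18*v^4 - 22*v^3 + 4*v^2 + 16*v - 4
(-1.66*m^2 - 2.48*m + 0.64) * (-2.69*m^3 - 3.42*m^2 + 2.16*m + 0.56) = 4.4654*m^5 + 12.3484*m^4 + 3.1744*m^3 - 8.4752*m^2 - 0.00639999999999996*m + 0.3584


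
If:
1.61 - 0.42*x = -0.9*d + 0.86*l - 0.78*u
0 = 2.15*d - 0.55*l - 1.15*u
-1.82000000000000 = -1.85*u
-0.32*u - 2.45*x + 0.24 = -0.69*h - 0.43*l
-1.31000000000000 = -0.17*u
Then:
No Solution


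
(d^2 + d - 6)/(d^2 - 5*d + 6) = (d + 3)/(d - 3)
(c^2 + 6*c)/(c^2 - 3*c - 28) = c*(c + 6)/(c^2 - 3*c - 28)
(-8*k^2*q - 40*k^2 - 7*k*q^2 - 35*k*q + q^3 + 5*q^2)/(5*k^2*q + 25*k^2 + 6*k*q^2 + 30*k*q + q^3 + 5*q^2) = (-8*k + q)/(5*k + q)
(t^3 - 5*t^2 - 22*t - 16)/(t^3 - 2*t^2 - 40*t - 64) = (t + 1)/(t + 4)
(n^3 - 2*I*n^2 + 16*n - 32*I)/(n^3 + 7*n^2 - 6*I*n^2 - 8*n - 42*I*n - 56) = (n + 4*I)/(n + 7)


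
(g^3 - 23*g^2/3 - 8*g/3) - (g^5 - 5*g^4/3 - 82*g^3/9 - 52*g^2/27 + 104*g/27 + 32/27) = -g^5 + 5*g^4/3 + 91*g^3/9 - 155*g^2/27 - 176*g/27 - 32/27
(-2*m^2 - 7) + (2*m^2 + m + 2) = m - 5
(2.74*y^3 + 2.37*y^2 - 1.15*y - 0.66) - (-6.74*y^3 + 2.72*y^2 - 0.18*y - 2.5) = 9.48*y^3 - 0.35*y^2 - 0.97*y + 1.84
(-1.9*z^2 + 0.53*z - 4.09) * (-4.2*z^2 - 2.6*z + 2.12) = 7.98*z^4 + 2.714*z^3 + 11.772*z^2 + 11.7576*z - 8.6708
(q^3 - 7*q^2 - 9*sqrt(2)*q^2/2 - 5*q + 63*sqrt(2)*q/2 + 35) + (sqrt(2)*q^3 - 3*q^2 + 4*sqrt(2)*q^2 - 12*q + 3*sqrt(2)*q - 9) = q^3 + sqrt(2)*q^3 - 10*q^2 - sqrt(2)*q^2/2 - 17*q + 69*sqrt(2)*q/2 + 26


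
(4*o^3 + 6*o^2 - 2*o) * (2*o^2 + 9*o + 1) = 8*o^5 + 48*o^4 + 54*o^3 - 12*o^2 - 2*o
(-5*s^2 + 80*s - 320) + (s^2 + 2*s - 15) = -4*s^2 + 82*s - 335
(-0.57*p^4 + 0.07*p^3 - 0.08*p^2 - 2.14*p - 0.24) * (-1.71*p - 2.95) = 0.9747*p^5 + 1.5618*p^4 - 0.0697*p^3 + 3.8954*p^2 + 6.7234*p + 0.708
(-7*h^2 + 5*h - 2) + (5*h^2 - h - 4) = -2*h^2 + 4*h - 6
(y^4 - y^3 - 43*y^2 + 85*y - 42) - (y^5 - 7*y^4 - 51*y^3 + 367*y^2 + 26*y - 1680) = -y^5 + 8*y^4 + 50*y^3 - 410*y^2 + 59*y + 1638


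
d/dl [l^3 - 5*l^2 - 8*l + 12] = 3*l^2 - 10*l - 8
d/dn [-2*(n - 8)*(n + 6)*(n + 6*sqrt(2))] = -6*n^2 - 24*sqrt(2)*n + 8*n + 24*sqrt(2) + 96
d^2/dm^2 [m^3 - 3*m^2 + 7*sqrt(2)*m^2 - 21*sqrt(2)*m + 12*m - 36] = 6*m - 6 + 14*sqrt(2)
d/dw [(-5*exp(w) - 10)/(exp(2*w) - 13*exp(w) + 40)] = 5*((exp(w) + 2)*(2*exp(w) - 13) - exp(2*w) + 13*exp(w) - 40)*exp(w)/(exp(2*w) - 13*exp(w) + 40)^2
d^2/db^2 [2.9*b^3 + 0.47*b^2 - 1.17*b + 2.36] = 17.4*b + 0.94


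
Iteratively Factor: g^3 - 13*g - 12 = (g + 3)*(g^2 - 3*g - 4) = (g - 4)*(g + 3)*(g + 1)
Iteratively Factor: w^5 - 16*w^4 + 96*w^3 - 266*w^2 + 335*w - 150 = (w - 1)*(w^4 - 15*w^3 + 81*w^2 - 185*w + 150) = (w - 3)*(w - 1)*(w^3 - 12*w^2 + 45*w - 50) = (w - 5)*(w - 3)*(w - 1)*(w^2 - 7*w + 10) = (w - 5)^2*(w - 3)*(w - 1)*(w - 2)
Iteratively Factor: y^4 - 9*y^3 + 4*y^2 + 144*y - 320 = (y + 4)*(y^3 - 13*y^2 + 56*y - 80) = (y - 5)*(y + 4)*(y^2 - 8*y + 16) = (y - 5)*(y - 4)*(y + 4)*(y - 4)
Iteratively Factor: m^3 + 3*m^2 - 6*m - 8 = (m - 2)*(m^2 + 5*m + 4) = (m - 2)*(m + 1)*(m + 4)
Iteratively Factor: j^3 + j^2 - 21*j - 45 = (j - 5)*(j^2 + 6*j + 9) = (j - 5)*(j + 3)*(j + 3)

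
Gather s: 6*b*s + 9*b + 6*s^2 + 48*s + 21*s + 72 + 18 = 9*b + 6*s^2 + s*(6*b + 69) + 90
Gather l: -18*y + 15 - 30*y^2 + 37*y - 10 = -30*y^2 + 19*y + 5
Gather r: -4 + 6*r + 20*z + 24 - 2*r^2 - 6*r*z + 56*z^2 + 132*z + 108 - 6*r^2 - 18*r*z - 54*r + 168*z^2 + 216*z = -8*r^2 + r*(-24*z - 48) + 224*z^2 + 368*z + 128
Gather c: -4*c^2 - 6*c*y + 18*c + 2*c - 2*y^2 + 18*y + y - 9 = -4*c^2 + c*(20 - 6*y) - 2*y^2 + 19*y - 9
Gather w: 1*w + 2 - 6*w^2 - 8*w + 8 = -6*w^2 - 7*w + 10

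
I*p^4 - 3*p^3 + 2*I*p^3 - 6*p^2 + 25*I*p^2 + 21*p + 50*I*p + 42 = (p + 2)*(p - 3*I)*(p + 7*I)*(I*p + 1)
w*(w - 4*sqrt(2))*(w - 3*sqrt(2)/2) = w^3 - 11*sqrt(2)*w^2/2 + 12*w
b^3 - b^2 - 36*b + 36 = (b - 6)*(b - 1)*(b + 6)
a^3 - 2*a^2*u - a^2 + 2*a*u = a*(a - 1)*(a - 2*u)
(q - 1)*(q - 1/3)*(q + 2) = q^3 + 2*q^2/3 - 7*q/3 + 2/3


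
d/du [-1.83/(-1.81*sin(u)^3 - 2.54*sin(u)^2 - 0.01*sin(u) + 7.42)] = (-9.2964*sin(u) + 4.96845*cos(2*u) - 4.98675)*cos(u)/(1.81*sin(u)^3 + 2.54*sin(u)^2 + 0.01*sin(u) - 7.42)^2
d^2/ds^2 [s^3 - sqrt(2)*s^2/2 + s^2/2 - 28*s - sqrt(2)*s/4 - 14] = 6*s - sqrt(2) + 1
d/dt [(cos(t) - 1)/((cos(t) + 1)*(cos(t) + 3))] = (cos(t)^2 - 2*cos(t) - 7)*sin(t)/((cos(t) + 1)^2*(cos(t) + 3)^2)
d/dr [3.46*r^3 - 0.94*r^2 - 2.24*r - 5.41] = 10.38*r^2 - 1.88*r - 2.24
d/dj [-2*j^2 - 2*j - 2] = -4*j - 2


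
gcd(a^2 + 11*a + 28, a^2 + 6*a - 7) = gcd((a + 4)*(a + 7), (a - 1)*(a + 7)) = a + 7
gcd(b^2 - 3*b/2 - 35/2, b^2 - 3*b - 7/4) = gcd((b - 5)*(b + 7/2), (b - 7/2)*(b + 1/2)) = 1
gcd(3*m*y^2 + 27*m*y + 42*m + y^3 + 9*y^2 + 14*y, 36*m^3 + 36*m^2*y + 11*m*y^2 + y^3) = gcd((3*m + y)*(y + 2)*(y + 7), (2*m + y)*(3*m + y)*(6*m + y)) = 3*m + y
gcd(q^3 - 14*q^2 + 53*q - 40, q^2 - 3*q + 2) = q - 1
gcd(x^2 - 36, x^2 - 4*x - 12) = x - 6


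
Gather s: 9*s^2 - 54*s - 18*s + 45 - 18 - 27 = 9*s^2 - 72*s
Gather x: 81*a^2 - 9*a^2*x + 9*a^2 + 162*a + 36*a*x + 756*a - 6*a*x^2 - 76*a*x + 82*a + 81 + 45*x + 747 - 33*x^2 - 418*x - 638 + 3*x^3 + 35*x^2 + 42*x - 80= 90*a^2 + 1000*a + 3*x^3 + x^2*(2 - 6*a) + x*(-9*a^2 - 40*a - 331) + 110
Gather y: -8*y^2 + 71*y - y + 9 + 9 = -8*y^2 + 70*y + 18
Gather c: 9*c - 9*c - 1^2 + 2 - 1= 0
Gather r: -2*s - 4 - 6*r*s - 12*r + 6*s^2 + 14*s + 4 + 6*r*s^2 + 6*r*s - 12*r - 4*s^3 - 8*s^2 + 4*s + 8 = r*(6*s^2 - 24) - 4*s^3 - 2*s^2 + 16*s + 8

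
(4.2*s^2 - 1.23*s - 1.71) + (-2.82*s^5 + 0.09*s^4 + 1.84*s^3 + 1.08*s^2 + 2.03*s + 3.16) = -2.82*s^5 + 0.09*s^4 + 1.84*s^3 + 5.28*s^2 + 0.8*s + 1.45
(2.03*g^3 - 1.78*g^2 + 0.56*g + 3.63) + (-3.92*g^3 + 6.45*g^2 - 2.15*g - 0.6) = -1.89*g^3 + 4.67*g^2 - 1.59*g + 3.03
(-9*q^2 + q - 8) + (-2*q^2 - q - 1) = -11*q^2 - 9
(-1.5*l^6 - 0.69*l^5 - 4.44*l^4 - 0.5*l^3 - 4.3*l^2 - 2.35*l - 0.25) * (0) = 0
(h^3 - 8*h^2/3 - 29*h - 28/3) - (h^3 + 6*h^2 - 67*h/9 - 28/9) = -26*h^2/3 - 194*h/9 - 56/9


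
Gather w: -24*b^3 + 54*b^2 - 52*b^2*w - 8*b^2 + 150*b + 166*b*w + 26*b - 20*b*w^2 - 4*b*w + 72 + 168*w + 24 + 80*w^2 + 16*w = -24*b^3 + 46*b^2 + 176*b + w^2*(80 - 20*b) + w*(-52*b^2 + 162*b + 184) + 96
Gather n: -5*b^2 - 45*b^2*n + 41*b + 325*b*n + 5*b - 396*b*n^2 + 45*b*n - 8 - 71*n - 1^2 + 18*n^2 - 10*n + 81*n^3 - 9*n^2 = -5*b^2 + 46*b + 81*n^3 + n^2*(9 - 396*b) + n*(-45*b^2 + 370*b - 81) - 9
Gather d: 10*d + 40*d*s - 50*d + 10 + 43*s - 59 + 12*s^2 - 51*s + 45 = d*(40*s - 40) + 12*s^2 - 8*s - 4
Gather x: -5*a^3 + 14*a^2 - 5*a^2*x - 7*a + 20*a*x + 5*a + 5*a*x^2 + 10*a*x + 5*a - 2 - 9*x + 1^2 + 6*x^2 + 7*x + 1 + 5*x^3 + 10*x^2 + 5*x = -5*a^3 + 14*a^2 + 3*a + 5*x^3 + x^2*(5*a + 16) + x*(-5*a^2 + 30*a + 3)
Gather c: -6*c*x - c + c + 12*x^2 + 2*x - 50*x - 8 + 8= -6*c*x + 12*x^2 - 48*x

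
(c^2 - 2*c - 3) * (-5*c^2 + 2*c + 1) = -5*c^4 + 12*c^3 + 12*c^2 - 8*c - 3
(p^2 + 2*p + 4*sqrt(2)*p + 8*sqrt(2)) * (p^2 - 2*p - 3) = p^4 + 4*sqrt(2)*p^3 - 7*p^2 - 28*sqrt(2)*p - 6*p - 24*sqrt(2)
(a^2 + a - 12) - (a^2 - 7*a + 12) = 8*a - 24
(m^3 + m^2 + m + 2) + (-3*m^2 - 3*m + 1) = m^3 - 2*m^2 - 2*m + 3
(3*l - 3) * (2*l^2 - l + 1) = 6*l^3 - 9*l^2 + 6*l - 3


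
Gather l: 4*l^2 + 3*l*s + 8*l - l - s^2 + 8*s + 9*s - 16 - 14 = 4*l^2 + l*(3*s + 7) - s^2 + 17*s - 30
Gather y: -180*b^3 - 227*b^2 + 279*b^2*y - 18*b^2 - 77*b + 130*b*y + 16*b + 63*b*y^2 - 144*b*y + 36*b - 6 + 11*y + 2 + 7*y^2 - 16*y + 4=-180*b^3 - 245*b^2 - 25*b + y^2*(63*b + 7) + y*(279*b^2 - 14*b - 5)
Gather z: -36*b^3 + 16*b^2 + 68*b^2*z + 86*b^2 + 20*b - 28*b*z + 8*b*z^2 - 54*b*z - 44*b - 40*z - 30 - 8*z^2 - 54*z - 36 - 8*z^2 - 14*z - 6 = -36*b^3 + 102*b^2 - 24*b + z^2*(8*b - 16) + z*(68*b^2 - 82*b - 108) - 72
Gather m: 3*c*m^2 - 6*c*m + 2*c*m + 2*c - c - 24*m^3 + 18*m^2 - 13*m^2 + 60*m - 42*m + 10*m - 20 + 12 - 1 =c - 24*m^3 + m^2*(3*c + 5) + m*(28 - 4*c) - 9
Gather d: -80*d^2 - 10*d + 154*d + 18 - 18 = -80*d^2 + 144*d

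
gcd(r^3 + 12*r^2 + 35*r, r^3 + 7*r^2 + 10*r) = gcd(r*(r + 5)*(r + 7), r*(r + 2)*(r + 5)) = r^2 + 5*r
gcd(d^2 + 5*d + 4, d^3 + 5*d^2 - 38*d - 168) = d + 4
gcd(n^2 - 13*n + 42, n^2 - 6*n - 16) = 1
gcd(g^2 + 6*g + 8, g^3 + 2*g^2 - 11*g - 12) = g + 4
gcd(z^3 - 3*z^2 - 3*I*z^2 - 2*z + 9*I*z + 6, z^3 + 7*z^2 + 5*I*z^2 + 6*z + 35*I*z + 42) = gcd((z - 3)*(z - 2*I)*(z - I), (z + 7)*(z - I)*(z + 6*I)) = z - I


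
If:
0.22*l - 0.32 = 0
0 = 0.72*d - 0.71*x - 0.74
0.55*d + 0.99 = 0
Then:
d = -1.80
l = 1.45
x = -2.87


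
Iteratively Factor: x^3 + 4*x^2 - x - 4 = (x - 1)*(x^2 + 5*x + 4) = (x - 1)*(x + 4)*(x + 1)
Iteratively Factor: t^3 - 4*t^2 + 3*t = (t)*(t^2 - 4*t + 3) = t*(t - 3)*(t - 1)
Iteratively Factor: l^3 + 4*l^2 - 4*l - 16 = (l + 2)*(l^2 + 2*l - 8) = (l - 2)*(l + 2)*(l + 4)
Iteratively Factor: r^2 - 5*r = (r)*(r - 5)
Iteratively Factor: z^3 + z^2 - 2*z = (z + 2)*(z^2 - z) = (z - 1)*(z + 2)*(z)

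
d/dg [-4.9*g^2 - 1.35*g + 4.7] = -9.8*g - 1.35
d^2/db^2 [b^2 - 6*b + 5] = 2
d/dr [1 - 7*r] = -7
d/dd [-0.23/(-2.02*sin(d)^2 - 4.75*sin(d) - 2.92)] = -(0.9292*sin(d) + 1.0925)*cos(d)/(2.02*sin(d)^2 + 4.75*sin(d) + 2.92)^2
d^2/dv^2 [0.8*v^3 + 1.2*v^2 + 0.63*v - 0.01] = 4.8*v + 2.4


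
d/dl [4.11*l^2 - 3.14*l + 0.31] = 8.22*l - 3.14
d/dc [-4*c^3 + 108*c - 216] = 108 - 12*c^2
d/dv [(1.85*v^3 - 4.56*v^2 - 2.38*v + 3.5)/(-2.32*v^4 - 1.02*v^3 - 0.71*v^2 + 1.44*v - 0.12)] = (4.292*v^6 - 21.1584*v^5 - 22.5295*v^4 + 32.9528*v^3 + 1.7878*v^2 + 6.0644*v - 4.7544)/(5.3824*v^8 + 4.7328*v^7 + 4.3348*v^6 - 5.2332*v^5 - 1.8767*v^4 - 1.8*v^3 + 2.244*v^2 - 0.3456*v + 0.0144)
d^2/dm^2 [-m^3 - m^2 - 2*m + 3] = -6*m - 2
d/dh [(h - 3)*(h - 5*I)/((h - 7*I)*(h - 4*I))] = (h^2*(3 - 6*I) + h*(-56 - 30*I) - 81 + 140*I)/(h^4 - 22*I*h^3 - 177*h^2 + 616*I*h + 784)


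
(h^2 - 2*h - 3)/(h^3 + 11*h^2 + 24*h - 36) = (h^2 - 2*h - 3)/(h^3 + 11*h^2 + 24*h - 36)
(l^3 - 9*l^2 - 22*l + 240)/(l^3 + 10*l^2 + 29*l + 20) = (l^2 - 14*l + 48)/(l^2 + 5*l + 4)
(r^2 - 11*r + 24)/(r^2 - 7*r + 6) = (r^2 - 11*r + 24)/(r^2 - 7*r + 6)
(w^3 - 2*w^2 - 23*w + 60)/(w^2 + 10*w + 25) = (w^2 - 7*w + 12)/(w + 5)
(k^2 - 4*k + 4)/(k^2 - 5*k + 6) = (k - 2)/(k - 3)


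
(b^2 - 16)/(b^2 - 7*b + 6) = (b^2 - 16)/(b^2 - 7*b + 6)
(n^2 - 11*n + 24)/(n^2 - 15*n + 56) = (n - 3)/(n - 7)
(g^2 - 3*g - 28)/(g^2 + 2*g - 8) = (g - 7)/(g - 2)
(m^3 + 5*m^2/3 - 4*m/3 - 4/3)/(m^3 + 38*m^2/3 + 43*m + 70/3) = (m^2 + m - 2)/(m^2 + 12*m + 35)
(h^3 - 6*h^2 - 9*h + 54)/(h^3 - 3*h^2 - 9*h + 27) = (h - 6)/(h - 3)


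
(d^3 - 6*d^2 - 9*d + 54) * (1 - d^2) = -d^5 + 6*d^4 + 10*d^3 - 60*d^2 - 9*d + 54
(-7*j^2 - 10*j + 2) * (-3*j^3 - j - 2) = 21*j^5 + 30*j^4 + j^3 + 24*j^2 + 18*j - 4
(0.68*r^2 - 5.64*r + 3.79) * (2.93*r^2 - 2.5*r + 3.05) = 1.9924*r^4 - 18.2252*r^3 + 27.2787*r^2 - 26.677*r + 11.5595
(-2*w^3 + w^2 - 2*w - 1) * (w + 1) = -2*w^4 - w^3 - w^2 - 3*w - 1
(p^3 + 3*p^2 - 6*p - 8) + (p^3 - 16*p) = 2*p^3 + 3*p^2 - 22*p - 8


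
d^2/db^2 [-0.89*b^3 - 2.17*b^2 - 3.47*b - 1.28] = -5.34*b - 4.34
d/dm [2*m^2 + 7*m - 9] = 4*m + 7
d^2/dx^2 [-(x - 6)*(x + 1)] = -2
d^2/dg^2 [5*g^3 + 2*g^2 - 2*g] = 30*g + 4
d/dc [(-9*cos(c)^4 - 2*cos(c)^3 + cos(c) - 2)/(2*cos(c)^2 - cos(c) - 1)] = (36*cos(c)^5 - 23*cos(c)^4 - 40*cos(c)^3 - 4*cos(c)^2 - 8*cos(c) + 3)*sin(c)/((cos(c) - 1)^2*(2*cos(c) + 1)^2)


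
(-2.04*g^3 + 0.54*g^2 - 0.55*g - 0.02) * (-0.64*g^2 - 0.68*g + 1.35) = 1.3056*g^5 + 1.0416*g^4 - 2.7692*g^3 + 1.1158*g^2 - 0.7289*g - 0.027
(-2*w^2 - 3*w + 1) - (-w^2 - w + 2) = -w^2 - 2*w - 1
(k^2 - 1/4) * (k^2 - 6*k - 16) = k^4 - 6*k^3 - 65*k^2/4 + 3*k/2 + 4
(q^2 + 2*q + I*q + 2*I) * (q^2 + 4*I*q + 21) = q^4 + 2*q^3 + 5*I*q^3 + 17*q^2 + 10*I*q^2 + 34*q + 21*I*q + 42*I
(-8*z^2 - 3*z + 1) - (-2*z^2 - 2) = -6*z^2 - 3*z + 3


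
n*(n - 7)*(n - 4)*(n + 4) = n^4 - 7*n^3 - 16*n^2 + 112*n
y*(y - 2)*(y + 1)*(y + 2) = y^4 + y^3 - 4*y^2 - 4*y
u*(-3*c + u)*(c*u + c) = -3*c^2*u^2 - 3*c^2*u + c*u^3 + c*u^2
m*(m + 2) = m^2 + 2*m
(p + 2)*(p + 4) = p^2 + 6*p + 8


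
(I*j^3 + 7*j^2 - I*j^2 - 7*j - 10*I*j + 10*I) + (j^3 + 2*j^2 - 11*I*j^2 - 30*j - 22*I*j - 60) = j^3 + I*j^3 + 9*j^2 - 12*I*j^2 - 37*j - 32*I*j - 60 + 10*I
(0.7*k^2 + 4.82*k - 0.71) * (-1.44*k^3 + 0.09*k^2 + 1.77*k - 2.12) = -1.008*k^5 - 6.8778*k^4 + 2.6952*k^3 + 6.9835*k^2 - 11.4751*k + 1.5052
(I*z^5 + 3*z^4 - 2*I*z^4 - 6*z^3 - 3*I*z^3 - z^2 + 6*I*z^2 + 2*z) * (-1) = -I*z^5 - 3*z^4 + 2*I*z^4 + 6*z^3 + 3*I*z^3 + z^2 - 6*I*z^2 - 2*z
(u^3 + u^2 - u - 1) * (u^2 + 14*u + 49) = u^5 + 15*u^4 + 62*u^3 + 34*u^2 - 63*u - 49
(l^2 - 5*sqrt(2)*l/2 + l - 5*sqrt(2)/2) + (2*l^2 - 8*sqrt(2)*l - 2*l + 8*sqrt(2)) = 3*l^2 - 21*sqrt(2)*l/2 - l + 11*sqrt(2)/2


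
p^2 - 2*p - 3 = (p - 3)*(p + 1)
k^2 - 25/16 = (k - 5/4)*(k + 5/4)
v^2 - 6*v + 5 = (v - 5)*(v - 1)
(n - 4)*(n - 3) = n^2 - 7*n + 12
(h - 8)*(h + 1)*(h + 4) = h^3 - 3*h^2 - 36*h - 32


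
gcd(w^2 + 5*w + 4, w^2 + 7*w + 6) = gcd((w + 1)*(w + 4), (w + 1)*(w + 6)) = w + 1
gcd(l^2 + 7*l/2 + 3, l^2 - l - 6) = l + 2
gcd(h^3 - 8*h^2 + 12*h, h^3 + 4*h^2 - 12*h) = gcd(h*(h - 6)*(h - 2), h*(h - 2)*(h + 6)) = h^2 - 2*h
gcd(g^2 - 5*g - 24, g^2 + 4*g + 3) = g + 3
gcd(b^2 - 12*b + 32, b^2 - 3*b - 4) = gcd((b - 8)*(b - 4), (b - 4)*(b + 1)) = b - 4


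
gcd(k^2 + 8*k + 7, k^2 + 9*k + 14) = k + 7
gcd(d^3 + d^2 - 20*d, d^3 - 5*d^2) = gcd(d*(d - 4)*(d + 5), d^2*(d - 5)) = d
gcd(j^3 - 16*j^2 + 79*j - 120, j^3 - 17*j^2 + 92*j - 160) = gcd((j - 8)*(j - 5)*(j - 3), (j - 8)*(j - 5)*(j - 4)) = j^2 - 13*j + 40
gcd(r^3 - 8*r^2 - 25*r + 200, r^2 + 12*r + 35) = r + 5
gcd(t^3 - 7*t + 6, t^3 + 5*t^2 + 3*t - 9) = t^2 + 2*t - 3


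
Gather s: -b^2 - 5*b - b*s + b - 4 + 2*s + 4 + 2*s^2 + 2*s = -b^2 - 4*b + 2*s^2 + s*(4 - b)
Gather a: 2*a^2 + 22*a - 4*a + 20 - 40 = 2*a^2 + 18*a - 20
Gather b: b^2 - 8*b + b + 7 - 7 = b^2 - 7*b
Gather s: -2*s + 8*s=6*s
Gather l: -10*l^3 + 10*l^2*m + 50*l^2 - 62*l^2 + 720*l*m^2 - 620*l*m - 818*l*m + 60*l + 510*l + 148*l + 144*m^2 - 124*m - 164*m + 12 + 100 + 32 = -10*l^3 + l^2*(10*m - 12) + l*(720*m^2 - 1438*m + 718) + 144*m^2 - 288*m + 144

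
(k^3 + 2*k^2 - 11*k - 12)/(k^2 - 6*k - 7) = (k^2 + k - 12)/(k - 7)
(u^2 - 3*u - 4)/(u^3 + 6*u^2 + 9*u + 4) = (u - 4)/(u^2 + 5*u + 4)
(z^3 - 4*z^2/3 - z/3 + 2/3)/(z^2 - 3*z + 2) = (3*z^2 - z - 2)/(3*(z - 2))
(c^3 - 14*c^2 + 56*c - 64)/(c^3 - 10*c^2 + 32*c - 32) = (c - 8)/(c - 4)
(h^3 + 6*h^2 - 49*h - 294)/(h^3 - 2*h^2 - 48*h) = (h^2 - 49)/(h*(h - 8))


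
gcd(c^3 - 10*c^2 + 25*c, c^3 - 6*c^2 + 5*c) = c^2 - 5*c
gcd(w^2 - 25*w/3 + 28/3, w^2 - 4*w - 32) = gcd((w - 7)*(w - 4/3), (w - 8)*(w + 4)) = 1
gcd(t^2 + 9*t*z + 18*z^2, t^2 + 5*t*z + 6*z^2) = t + 3*z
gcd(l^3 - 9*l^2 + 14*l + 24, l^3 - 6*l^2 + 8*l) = l - 4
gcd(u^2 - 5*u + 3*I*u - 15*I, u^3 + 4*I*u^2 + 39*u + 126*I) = u + 3*I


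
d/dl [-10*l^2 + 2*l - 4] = 2 - 20*l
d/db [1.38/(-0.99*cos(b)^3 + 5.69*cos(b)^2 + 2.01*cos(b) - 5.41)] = (-4.0986*cos(b)^2 + 15.7044*cos(b) + 2.7738)*sin(b)/(0.99*cos(b)^3 - 5.69*cos(b)^2 - 2.01*cos(b) + 5.41)^2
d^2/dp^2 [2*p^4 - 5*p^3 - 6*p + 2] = 6*p*(4*p - 5)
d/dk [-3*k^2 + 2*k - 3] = 2 - 6*k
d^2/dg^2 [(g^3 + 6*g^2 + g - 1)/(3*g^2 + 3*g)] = 2*(-4*g^3 - 3*g^2 - 3*g - 1)/(3*g^3*(g^3 + 3*g^2 + 3*g + 1))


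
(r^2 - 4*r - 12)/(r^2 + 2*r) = (r - 6)/r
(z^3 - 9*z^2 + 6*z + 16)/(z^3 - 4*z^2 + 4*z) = (z^2 - 7*z - 8)/(z*(z - 2))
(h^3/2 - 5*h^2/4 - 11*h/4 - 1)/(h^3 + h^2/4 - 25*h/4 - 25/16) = 4*(2*h^3 - 5*h^2 - 11*h - 4)/(16*h^3 + 4*h^2 - 100*h - 25)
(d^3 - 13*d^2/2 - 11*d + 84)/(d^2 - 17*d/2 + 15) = (2*d^2 - d - 28)/(2*d - 5)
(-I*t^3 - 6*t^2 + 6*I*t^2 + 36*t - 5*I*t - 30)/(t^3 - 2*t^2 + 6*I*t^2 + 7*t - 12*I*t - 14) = (-I*t^3 + t^2*(-6 + 6*I) + t*(36 - 5*I) - 30)/(t^3 + t^2*(-2 + 6*I) + t*(7 - 12*I) - 14)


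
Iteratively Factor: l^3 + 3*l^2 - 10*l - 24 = (l + 2)*(l^2 + l - 12) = (l - 3)*(l + 2)*(l + 4)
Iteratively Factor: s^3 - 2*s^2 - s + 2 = (s - 1)*(s^2 - s - 2) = (s - 1)*(s + 1)*(s - 2)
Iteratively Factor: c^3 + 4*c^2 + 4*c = (c + 2)*(c^2 + 2*c) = (c + 2)^2*(c)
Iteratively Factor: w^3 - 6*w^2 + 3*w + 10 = (w - 2)*(w^2 - 4*w - 5) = (w - 2)*(w + 1)*(w - 5)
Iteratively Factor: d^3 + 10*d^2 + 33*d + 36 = (d + 4)*(d^2 + 6*d + 9) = (d + 3)*(d + 4)*(d + 3)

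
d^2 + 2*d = d*(d + 2)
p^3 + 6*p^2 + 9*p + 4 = (p + 1)^2*(p + 4)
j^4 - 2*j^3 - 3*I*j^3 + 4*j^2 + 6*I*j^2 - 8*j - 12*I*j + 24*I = (j - 2)*(j - 3*I)*(j - 2*I)*(j + 2*I)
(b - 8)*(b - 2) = b^2 - 10*b + 16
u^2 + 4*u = u*(u + 4)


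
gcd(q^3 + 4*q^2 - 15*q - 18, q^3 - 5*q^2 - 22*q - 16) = q + 1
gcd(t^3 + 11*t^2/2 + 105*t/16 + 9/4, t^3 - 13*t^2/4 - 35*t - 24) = t^2 + 19*t/4 + 3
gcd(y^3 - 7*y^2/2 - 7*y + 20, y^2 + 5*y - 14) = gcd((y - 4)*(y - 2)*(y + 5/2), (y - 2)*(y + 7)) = y - 2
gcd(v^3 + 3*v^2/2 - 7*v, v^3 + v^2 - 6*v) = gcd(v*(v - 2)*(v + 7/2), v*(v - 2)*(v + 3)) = v^2 - 2*v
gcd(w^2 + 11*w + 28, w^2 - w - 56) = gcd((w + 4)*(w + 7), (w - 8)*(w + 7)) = w + 7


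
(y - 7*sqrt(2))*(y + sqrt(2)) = y^2 - 6*sqrt(2)*y - 14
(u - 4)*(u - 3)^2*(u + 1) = u^4 - 9*u^3 + 23*u^2 - 3*u - 36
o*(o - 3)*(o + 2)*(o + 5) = o^4 + 4*o^3 - 11*o^2 - 30*o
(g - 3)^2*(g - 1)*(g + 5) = g^4 - 2*g^3 - 20*g^2 + 66*g - 45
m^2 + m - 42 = (m - 6)*(m + 7)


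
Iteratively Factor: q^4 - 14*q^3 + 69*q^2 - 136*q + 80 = (q - 4)*(q^3 - 10*q^2 + 29*q - 20) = (q - 4)^2*(q^2 - 6*q + 5) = (q - 4)^2*(q - 1)*(q - 5)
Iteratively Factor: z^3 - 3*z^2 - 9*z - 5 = (z + 1)*(z^2 - 4*z - 5) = (z - 5)*(z + 1)*(z + 1)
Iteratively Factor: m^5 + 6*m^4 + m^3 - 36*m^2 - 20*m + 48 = (m + 4)*(m^4 + 2*m^3 - 7*m^2 - 8*m + 12) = (m - 2)*(m + 4)*(m^3 + 4*m^2 + m - 6) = (m - 2)*(m + 3)*(m + 4)*(m^2 + m - 2) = (m - 2)*(m - 1)*(m + 3)*(m + 4)*(m + 2)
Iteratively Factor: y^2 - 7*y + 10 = (y - 5)*(y - 2)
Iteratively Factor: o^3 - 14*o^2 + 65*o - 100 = (o - 5)*(o^2 - 9*o + 20) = (o - 5)*(o - 4)*(o - 5)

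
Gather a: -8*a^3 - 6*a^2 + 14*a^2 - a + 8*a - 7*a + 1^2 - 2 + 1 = -8*a^3 + 8*a^2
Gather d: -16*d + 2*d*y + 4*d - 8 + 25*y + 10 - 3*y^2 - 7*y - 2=d*(2*y - 12) - 3*y^2 + 18*y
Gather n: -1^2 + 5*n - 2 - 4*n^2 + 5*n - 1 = -4*n^2 + 10*n - 4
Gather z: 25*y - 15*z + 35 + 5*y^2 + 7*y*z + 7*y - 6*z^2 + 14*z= 5*y^2 + 32*y - 6*z^2 + z*(7*y - 1) + 35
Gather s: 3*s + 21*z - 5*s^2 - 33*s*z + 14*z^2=-5*s^2 + s*(3 - 33*z) + 14*z^2 + 21*z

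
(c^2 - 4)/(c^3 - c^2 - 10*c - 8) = (c - 2)/(c^2 - 3*c - 4)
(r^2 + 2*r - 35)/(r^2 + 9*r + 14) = (r - 5)/(r + 2)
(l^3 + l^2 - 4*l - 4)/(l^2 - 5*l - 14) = (l^2 - l - 2)/(l - 7)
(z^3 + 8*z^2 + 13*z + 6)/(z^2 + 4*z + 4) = (z^3 + 8*z^2 + 13*z + 6)/(z^2 + 4*z + 4)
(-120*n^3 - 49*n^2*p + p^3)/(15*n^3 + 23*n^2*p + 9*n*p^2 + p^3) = (-8*n + p)/(n + p)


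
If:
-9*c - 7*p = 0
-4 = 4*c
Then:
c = -1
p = 9/7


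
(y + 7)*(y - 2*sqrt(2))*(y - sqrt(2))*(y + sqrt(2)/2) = y^4 - 5*sqrt(2)*y^3/2 + 7*y^3 - 35*sqrt(2)*y^2/2 + y^2 + 2*sqrt(2)*y + 7*y + 14*sqrt(2)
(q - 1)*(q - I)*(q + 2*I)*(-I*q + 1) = -I*q^4 + 2*q^3 + I*q^3 - 2*q^2 - I*q^2 + 2*q + I*q - 2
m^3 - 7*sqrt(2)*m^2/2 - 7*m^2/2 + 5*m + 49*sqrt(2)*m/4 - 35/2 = (m - 7/2)*(m - 5*sqrt(2)/2)*(m - sqrt(2))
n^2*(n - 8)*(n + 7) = n^4 - n^3 - 56*n^2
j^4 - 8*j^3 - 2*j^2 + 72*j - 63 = (j - 7)*(j - 3)*(j - 1)*(j + 3)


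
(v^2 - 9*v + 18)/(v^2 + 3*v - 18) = (v - 6)/(v + 6)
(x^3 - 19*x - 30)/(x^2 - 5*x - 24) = (x^2 - 3*x - 10)/(x - 8)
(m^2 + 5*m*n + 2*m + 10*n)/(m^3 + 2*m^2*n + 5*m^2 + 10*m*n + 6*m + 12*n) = (m + 5*n)/(m^2 + 2*m*n + 3*m + 6*n)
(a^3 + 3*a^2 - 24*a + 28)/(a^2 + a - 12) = (a^3 + 3*a^2 - 24*a + 28)/(a^2 + a - 12)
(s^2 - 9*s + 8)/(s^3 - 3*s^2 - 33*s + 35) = (s - 8)/(s^2 - 2*s - 35)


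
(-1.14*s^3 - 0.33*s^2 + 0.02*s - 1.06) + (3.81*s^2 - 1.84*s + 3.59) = -1.14*s^3 + 3.48*s^2 - 1.82*s + 2.53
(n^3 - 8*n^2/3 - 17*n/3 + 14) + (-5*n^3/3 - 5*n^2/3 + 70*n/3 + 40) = -2*n^3/3 - 13*n^2/3 + 53*n/3 + 54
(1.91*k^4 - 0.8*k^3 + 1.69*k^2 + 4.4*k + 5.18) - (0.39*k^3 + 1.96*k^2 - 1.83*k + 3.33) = 1.91*k^4 - 1.19*k^3 - 0.27*k^2 + 6.23*k + 1.85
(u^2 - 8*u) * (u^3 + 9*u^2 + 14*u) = u^5 + u^4 - 58*u^3 - 112*u^2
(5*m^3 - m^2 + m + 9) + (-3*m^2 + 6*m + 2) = 5*m^3 - 4*m^2 + 7*m + 11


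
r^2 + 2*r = r*(r + 2)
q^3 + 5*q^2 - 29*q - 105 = (q - 5)*(q + 3)*(q + 7)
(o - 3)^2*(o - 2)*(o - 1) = o^4 - 9*o^3 + 29*o^2 - 39*o + 18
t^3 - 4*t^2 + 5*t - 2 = (t - 2)*(t - 1)^2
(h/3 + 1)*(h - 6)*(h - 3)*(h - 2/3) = h^4/3 - 20*h^3/9 - 5*h^2/3 + 20*h - 12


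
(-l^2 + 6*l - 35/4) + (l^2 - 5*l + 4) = l - 19/4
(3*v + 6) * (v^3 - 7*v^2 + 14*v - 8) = 3*v^4 - 15*v^3 + 60*v - 48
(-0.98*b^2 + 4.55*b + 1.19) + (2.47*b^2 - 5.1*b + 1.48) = 1.49*b^2 - 0.55*b + 2.67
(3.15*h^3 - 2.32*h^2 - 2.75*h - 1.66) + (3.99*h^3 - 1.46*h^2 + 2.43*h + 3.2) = 7.14*h^3 - 3.78*h^2 - 0.32*h + 1.54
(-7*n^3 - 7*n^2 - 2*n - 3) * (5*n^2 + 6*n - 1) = -35*n^5 - 77*n^4 - 45*n^3 - 20*n^2 - 16*n + 3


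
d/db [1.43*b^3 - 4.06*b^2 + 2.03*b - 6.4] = 4.29*b^2 - 8.12*b + 2.03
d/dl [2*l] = 2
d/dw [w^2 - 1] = 2*w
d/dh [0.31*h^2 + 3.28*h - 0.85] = 0.62*h + 3.28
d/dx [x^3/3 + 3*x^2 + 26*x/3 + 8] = x^2 + 6*x + 26/3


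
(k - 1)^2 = k^2 - 2*k + 1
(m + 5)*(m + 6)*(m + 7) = m^3 + 18*m^2 + 107*m + 210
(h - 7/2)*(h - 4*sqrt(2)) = h^2 - 4*sqrt(2)*h - 7*h/2 + 14*sqrt(2)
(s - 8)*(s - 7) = s^2 - 15*s + 56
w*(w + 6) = w^2 + 6*w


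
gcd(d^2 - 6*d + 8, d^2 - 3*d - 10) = 1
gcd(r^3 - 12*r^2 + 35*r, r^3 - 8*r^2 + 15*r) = r^2 - 5*r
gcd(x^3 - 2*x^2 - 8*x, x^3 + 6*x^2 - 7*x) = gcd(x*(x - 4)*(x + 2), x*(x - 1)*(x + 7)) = x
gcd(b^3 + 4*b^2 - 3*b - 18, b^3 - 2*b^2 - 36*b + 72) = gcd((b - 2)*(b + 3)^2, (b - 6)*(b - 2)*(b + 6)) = b - 2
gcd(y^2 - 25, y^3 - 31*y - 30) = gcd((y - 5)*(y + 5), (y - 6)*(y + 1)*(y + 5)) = y + 5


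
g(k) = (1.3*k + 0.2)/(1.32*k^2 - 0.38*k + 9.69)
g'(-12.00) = -0.01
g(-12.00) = -0.08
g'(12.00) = -0.01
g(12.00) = 0.08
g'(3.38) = -0.02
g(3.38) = 0.20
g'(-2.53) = 0.01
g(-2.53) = -0.16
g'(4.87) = -0.02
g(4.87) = 0.17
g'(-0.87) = 0.10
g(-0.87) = -0.08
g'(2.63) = -0.00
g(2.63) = 0.20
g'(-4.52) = -0.01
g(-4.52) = -0.15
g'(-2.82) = 0.00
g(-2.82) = -0.16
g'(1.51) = 0.05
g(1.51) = 0.18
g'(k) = (0.38 - 2.64*k)*(1.3*k + 0.2)/(1.32*k^2 - 0.38*k + 9.69)^2 + 1.3/(1.32*k^2 - 0.38*k + 9.69)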